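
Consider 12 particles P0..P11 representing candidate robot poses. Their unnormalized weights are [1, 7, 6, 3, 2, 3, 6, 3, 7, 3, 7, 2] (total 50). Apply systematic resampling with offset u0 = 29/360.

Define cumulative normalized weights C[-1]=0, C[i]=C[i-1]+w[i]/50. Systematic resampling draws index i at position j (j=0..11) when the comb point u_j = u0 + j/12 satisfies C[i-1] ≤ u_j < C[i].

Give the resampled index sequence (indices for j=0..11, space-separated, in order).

1 2 2 3 5 6 7 8 8 10 10 11

C = [1/50, 4/25, 7/25, 17/50, 19/50, 11/25, 14/25, 31/50, 19/25, 41/50, 24/25, 1]
j=0: u_0=29/360 ∈ [1/50, 4/25) → index 1
j=1: u_1=59/360 ∈ [4/25, 7/25) → index 2
j=2: u_2=89/360 ∈ [4/25, 7/25) → index 2
j=3: u_3=119/360 ∈ [7/25, 17/50) → index 3
j=4: u_4=149/360 ∈ [19/50, 11/25) → index 5
j=5: u_5=179/360 ∈ [11/25, 14/25) → index 6
j=6: u_6=209/360 ∈ [14/25, 31/50) → index 7
j=7: u_7=239/360 ∈ [31/50, 19/25) → index 8
j=8: u_8=269/360 ∈ [31/50, 19/25) → index 8
j=9: u_9=299/360 ∈ [41/50, 24/25) → index 10
j=10: u_10=329/360 ∈ [41/50, 24/25) → index 10
j=11: u_11=359/360 ∈ [24/25, 1) → index 11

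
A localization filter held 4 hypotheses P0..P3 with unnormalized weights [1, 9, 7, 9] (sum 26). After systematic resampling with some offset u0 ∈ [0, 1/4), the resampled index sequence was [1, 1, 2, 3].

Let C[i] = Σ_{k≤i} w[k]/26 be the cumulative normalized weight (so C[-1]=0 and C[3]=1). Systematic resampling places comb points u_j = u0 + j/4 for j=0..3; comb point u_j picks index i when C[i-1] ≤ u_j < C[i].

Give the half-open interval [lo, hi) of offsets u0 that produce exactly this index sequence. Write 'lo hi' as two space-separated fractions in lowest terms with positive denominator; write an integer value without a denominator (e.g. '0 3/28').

1/26 7/52

C = [1/26, 5/13, 17/26, 1]
j=0 picked index 1: u0 ∈ [1/26, 5/13)
j=1 picked index 1: u0 ∈ [-11/52, 7/52)
j=2 picked index 2: u0 ∈ [-3/26, 2/13)
j=3 picked index 3: u0 ∈ [-5/52, 1/4)
intersection: [1/26, 7/52)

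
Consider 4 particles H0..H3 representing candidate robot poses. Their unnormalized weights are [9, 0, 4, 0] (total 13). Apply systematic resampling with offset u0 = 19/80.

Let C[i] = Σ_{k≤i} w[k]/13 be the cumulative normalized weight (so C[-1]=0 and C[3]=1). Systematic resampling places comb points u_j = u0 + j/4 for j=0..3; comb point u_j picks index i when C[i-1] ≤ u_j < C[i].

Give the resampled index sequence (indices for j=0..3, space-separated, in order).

C = [9/13, 9/13, 1, 1]
j=0: u_0=19/80 ∈ [0, 9/13) → index 0
j=1: u_1=39/80 ∈ [0, 9/13) → index 0
j=2: u_2=59/80 ∈ [9/13, 1) → index 2
j=3: u_3=79/80 ∈ [9/13, 1) → index 2

0 0 2 2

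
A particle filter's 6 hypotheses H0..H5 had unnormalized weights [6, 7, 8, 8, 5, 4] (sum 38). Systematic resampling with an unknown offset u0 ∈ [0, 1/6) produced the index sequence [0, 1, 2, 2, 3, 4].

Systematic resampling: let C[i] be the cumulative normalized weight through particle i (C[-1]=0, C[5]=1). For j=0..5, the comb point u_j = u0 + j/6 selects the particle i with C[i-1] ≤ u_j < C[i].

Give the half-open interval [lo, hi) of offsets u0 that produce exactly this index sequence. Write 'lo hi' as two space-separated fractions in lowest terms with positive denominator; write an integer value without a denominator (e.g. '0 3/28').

1/114 1/19

C = [3/19, 13/38, 21/38, 29/38, 17/19, 1]
j=0 picked index 0: u0 ∈ [0, 3/19)
j=1 picked index 1: u0 ∈ [-1/114, 10/57)
j=2 picked index 2: u0 ∈ [1/114, 25/114)
j=3 picked index 2: u0 ∈ [-3/19, 1/19)
j=4 picked index 3: u0 ∈ [-13/114, 11/114)
j=5 picked index 4: u0 ∈ [-4/57, 7/114)
intersection: [1/114, 1/19)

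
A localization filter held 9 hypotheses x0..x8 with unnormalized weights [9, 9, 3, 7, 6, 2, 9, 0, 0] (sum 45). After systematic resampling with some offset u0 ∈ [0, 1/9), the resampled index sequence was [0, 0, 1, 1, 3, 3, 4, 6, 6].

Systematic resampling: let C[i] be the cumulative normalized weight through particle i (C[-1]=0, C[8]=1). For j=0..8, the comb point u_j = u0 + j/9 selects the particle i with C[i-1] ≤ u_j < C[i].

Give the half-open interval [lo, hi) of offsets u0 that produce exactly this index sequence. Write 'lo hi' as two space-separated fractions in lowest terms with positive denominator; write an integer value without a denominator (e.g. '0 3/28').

C = [1/5, 2/5, 7/15, 28/45, 34/45, 4/5, 1, 1, 1]
j=0 picked index 0: u0 ∈ [0, 1/5)
j=1 picked index 0: u0 ∈ [-1/9, 4/45)
j=2 picked index 1: u0 ∈ [-1/45, 8/45)
j=3 picked index 1: u0 ∈ [-2/15, 1/15)
j=4 picked index 3: u0 ∈ [1/45, 8/45)
j=5 picked index 3: u0 ∈ [-4/45, 1/15)
j=6 picked index 4: u0 ∈ [-2/45, 4/45)
j=7 picked index 6: u0 ∈ [1/45, 2/9)
j=8 picked index 6: u0 ∈ [-4/45, 1/9)
intersection: [1/45, 1/15)

1/45 1/15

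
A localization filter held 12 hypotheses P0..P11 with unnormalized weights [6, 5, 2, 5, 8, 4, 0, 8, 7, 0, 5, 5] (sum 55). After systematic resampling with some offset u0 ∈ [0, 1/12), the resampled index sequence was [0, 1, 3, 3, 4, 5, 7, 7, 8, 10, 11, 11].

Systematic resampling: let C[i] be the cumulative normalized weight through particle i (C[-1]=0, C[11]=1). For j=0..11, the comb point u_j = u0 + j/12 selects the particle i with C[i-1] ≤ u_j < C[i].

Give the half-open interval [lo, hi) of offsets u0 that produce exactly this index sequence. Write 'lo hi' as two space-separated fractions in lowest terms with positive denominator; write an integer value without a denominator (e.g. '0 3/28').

C = [6/55, 1/5, 13/55, 18/55, 26/55, 6/11, 6/11, 38/55, 9/11, 9/11, 10/11, 1]
j=0 picked index 0: u0 ∈ [0, 6/55)
j=1 picked index 1: u0 ∈ [17/660, 7/60)
j=2 picked index 3: u0 ∈ [23/330, 53/330)
j=3 picked index 3: u0 ∈ [-3/220, 17/220)
j=4 picked index 4: u0 ∈ [-1/165, 23/165)
j=5 picked index 5: u0 ∈ [37/660, 17/132)
j=6 picked index 7: u0 ∈ [1/22, 21/110)
j=7 picked index 7: u0 ∈ [-5/132, 71/660)
j=8 picked index 8: u0 ∈ [4/165, 5/33)
j=9 picked index 10: u0 ∈ [3/44, 7/44)
j=10 picked index 11: u0 ∈ [5/66, 1/6)
j=11 picked index 11: u0 ∈ [-1/132, 1/12)
intersection: [5/66, 17/220)

5/66 17/220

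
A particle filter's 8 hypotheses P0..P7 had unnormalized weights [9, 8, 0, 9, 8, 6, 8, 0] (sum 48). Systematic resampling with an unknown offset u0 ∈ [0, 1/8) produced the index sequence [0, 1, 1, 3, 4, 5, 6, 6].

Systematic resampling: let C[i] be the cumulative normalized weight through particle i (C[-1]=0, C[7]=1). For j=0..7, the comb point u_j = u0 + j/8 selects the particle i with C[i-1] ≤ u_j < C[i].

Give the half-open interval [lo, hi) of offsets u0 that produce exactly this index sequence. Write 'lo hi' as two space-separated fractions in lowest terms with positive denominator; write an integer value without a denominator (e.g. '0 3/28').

C = [3/16, 17/48, 17/48, 13/24, 17/24, 5/6, 1, 1]
j=0 picked index 0: u0 ∈ [0, 3/16)
j=1 picked index 1: u0 ∈ [1/16, 11/48)
j=2 picked index 1: u0 ∈ [-1/16, 5/48)
j=3 picked index 3: u0 ∈ [-1/48, 1/6)
j=4 picked index 4: u0 ∈ [1/24, 5/24)
j=5 picked index 5: u0 ∈ [1/12, 5/24)
j=6 picked index 6: u0 ∈ [1/12, 1/4)
j=7 picked index 6: u0 ∈ [-1/24, 1/8)
intersection: [1/12, 5/48)

1/12 5/48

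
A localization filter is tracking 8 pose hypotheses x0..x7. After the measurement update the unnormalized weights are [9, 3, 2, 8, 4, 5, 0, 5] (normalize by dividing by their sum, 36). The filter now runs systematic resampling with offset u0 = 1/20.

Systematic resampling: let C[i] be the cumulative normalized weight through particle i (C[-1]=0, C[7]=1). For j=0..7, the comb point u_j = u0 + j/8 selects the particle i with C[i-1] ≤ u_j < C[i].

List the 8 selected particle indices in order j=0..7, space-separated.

C = [1/4, 1/3, 7/18, 11/18, 13/18, 31/36, 31/36, 1]
j=0: u_0=1/20 ∈ [0, 1/4) → index 0
j=1: u_1=7/40 ∈ [0, 1/4) → index 0
j=2: u_2=3/10 ∈ [1/4, 1/3) → index 1
j=3: u_3=17/40 ∈ [7/18, 11/18) → index 3
j=4: u_4=11/20 ∈ [7/18, 11/18) → index 3
j=5: u_5=27/40 ∈ [11/18, 13/18) → index 4
j=6: u_6=4/5 ∈ [13/18, 31/36) → index 5
j=7: u_7=37/40 ∈ [31/36, 1) → index 7

0 0 1 3 3 4 5 7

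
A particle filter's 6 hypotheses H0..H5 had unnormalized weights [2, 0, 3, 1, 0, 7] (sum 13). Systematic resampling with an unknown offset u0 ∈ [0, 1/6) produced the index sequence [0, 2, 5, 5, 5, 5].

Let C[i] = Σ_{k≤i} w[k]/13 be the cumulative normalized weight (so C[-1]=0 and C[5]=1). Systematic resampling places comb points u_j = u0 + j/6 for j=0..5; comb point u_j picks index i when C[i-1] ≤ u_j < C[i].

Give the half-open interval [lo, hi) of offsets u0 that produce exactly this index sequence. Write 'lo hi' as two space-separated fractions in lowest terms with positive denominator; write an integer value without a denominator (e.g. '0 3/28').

5/39 2/13

C = [2/13, 2/13, 5/13, 6/13, 6/13, 1]
j=0 picked index 0: u0 ∈ [0, 2/13)
j=1 picked index 2: u0 ∈ [-1/78, 17/78)
j=2 picked index 5: u0 ∈ [5/39, 2/3)
j=3 picked index 5: u0 ∈ [-1/26, 1/2)
j=4 picked index 5: u0 ∈ [-8/39, 1/3)
j=5 picked index 5: u0 ∈ [-29/78, 1/6)
intersection: [5/39, 2/13)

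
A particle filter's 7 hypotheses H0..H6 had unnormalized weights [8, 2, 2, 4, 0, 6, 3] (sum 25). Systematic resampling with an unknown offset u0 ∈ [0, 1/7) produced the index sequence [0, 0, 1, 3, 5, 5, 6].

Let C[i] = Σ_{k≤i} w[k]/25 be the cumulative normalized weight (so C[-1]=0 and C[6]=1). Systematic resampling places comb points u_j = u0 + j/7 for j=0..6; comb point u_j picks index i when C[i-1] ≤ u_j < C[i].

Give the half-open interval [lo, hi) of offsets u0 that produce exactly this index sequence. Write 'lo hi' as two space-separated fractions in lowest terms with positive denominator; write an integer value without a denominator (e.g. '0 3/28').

12/175 4/35

C = [8/25, 2/5, 12/25, 16/25, 16/25, 22/25, 1]
j=0 picked index 0: u0 ∈ [0, 8/25)
j=1 picked index 0: u0 ∈ [-1/7, 31/175)
j=2 picked index 1: u0 ∈ [6/175, 4/35)
j=3 picked index 3: u0 ∈ [9/175, 37/175)
j=4 picked index 5: u0 ∈ [12/175, 54/175)
j=5 picked index 5: u0 ∈ [-13/175, 29/175)
j=6 picked index 6: u0 ∈ [4/175, 1/7)
intersection: [12/175, 4/35)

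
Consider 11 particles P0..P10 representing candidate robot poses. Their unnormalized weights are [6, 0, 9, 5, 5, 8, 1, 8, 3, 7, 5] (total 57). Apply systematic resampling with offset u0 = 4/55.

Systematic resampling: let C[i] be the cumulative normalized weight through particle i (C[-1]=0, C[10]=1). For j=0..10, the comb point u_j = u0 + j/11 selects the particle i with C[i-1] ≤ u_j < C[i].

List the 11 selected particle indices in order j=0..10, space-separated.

C = [2/19, 2/19, 5/19, 20/57, 25/57, 11/19, 34/57, 14/19, 15/19, 52/57, 1]
j=0: u_0=4/55 ∈ [0, 2/19) → index 0
j=1: u_1=9/55 ∈ [2/19, 5/19) → index 2
j=2: u_2=14/55 ∈ [2/19, 5/19) → index 2
j=3: u_3=19/55 ∈ [5/19, 20/57) → index 3
j=4: u_4=24/55 ∈ [20/57, 25/57) → index 4
j=5: u_5=29/55 ∈ [25/57, 11/19) → index 5
j=6: u_6=34/55 ∈ [34/57, 14/19) → index 7
j=7: u_7=39/55 ∈ [34/57, 14/19) → index 7
j=8: u_8=4/5 ∈ [15/19, 52/57) → index 9
j=9: u_9=49/55 ∈ [15/19, 52/57) → index 9
j=10: u_10=54/55 ∈ [52/57, 1) → index 10

0 2 2 3 4 5 7 7 9 9 10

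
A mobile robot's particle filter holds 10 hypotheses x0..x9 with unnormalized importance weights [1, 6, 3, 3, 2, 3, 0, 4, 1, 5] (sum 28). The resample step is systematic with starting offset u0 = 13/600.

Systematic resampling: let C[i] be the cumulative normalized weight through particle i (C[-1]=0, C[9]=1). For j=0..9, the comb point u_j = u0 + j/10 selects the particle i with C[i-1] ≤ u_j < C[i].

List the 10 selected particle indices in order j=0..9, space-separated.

C = [1/28, 1/4, 5/14, 13/28, 15/28, 9/14, 9/14, 11/14, 23/28, 1]
j=0: u_0=13/600 ∈ [0, 1/28) → index 0
j=1: u_1=73/600 ∈ [1/28, 1/4) → index 1
j=2: u_2=133/600 ∈ [1/28, 1/4) → index 1
j=3: u_3=193/600 ∈ [1/4, 5/14) → index 2
j=4: u_4=253/600 ∈ [5/14, 13/28) → index 3
j=5: u_5=313/600 ∈ [13/28, 15/28) → index 4
j=6: u_6=373/600 ∈ [15/28, 9/14) → index 5
j=7: u_7=433/600 ∈ [9/14, 11/14) → index 7
j=8: u_8=493/600 ∈ [23/28, 1) → index 9
j=9: u_9=553/600 ∈ [23/28, 1) → index 9

0 1 1 2 3 4 5 7 9 9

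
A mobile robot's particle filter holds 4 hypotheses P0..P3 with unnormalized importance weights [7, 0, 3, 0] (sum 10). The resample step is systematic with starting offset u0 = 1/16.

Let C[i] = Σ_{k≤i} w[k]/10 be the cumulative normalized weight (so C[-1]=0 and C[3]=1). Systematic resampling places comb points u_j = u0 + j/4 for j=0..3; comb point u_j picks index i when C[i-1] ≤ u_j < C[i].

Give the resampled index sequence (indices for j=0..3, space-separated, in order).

C = [7/10, 7/10, 1, 1]
j=0: u_0=1/16 ∈ [0, 7/10) → index 0
j=1: u_1=5/16 ∈ [0, 7/10) → index 0
j=2: u_2=9/16 ∈ [0, 7/10) → index 0
j=3: u_3=13/16 ∈ [7/10, 1) → index 2

0 0 0 2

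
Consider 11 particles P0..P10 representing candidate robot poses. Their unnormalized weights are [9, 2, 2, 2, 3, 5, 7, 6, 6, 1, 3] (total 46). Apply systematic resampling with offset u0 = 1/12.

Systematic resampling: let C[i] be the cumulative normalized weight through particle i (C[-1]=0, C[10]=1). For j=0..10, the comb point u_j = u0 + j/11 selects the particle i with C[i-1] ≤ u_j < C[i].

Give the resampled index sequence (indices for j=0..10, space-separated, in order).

C = [9/46, 11/46, 13/46, 15/46, 9/23, 1/2, 15/23, 18/23, 21/23, 43/46, 1]
j=0: u_0=1/12 ∈ [0, 9/46) → index 0
j=1: u_1=23/132 ∈ [0, 9/46) → index 0
j=2: u_2=35/132 ∈ [11/46, 13/46) → index 2
j=3: u_3=47/132 ∈ [15/46, 9/23) → index 4
j=4: u_4=59/132 ∈ [9/23, 1/2) → index 5
j=5: u_5=71/132 ∈ [1/2, 15/23) → index 6
j=6: u_6=83/132 ∈ [1/2, 15/23) → index 6
j=7: u_7=95/132 ∈ [15/23, 18/23) → index 7
j=8: u_8=107/132 ∈ [18/23, 21/23) → index 8
j=9: u_9=119/132 ∈ [18/23, 21/23) → index 8
j=10: u_10=131/132 ∈ [43/46, 1) → index 10

0 0 2 4 5 6 6 7 8 8 10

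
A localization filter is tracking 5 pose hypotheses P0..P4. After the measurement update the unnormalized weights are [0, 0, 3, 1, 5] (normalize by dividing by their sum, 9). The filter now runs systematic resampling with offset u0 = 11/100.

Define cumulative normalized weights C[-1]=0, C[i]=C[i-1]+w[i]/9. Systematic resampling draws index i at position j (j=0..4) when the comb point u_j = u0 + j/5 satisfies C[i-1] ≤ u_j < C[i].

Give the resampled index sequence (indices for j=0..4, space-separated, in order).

C = [0, 0, 1/3, 4/9, 1]
j=0: u_0=11/100 ∈ [0, 1/3) → index 2
j=1: u_1=31/100 ∈ [0, 1/3) → index 2
j=2: u_2=51/100 ∈ [4/9, 1) → index 4
j=3: u_3=71/100 ∈ [4/9, 1) → index 4
j=4: u_4=91/100 ∈ [4/9, 1) → index 4

2 2 4 4 4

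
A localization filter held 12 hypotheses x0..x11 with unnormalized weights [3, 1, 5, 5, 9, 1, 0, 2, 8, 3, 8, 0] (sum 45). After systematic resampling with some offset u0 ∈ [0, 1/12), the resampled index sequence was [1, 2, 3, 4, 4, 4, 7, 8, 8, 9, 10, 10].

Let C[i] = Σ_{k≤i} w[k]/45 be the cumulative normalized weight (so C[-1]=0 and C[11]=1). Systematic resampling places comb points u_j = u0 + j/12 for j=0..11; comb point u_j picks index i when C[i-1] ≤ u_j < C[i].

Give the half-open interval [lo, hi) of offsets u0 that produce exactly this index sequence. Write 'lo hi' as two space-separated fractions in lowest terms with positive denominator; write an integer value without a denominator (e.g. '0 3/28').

1/15 13/180

C = [1/15, 4/45, 1/5, 14/45, 23/45, 8/15, 8/15, 26/45, 34/45, 37/45, 1, 1]
j=0 picked index 1: u0 ∈ [1/15, 4/45)
j=1 picked index 2: u0 ∈ [1/180, 7/60)
j=2 picked index 3: u0 ∈ [1/30, 13/90)
j=3 picked index 4: u0 ∈ [11/180, 47/180)
j=4 picked index 4: u0 ∈ [-1/45, 8/45)
j=5 picked index 4: u0 ∈ [-19/180, 17/180)
j=6 picked index 7: u0 ∈ [1/30, 7/90)
j=7 picked index 8: u0 ∈ [-1/180, 31/180)
j=8 picked index 8: u0 ∈ [-4/45, 4/45)
j=9 picked index 9: u0 ∈ [1/180, 13/180)
j=10 picked index 10: u0 ∈ [-1/90, 1/6)
j=11 picked index 10: u0 ∈ [-17/180, 1/12)
intersection: [1/15, 13/180)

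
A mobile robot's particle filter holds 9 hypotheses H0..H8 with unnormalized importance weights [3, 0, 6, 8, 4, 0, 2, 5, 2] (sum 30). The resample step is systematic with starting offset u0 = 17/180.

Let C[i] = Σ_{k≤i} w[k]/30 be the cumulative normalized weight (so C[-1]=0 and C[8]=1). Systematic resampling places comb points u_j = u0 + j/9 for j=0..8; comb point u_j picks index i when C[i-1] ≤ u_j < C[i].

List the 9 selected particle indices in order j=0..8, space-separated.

C = [1/10, 1/10, 3/10, 17/30, 7/10, 7/10, 23/30, 14/15, 1]
j=0: u_0=17/180 ∈ [0, 1/10) → index 0
j=1: u_1=37/180 ∈ [1/10, 3/10) → index 2
j=2: u_2=19/60 ∈ [3/10, 17/30) → index 3
j=3: u_3=77/180 ∈ [3/10, 17/30) → index 3
j=4: u_4=97/180 ∈ [3/10, 17/30) → index 3
j=5: u_5=13/20 ∈ [17/30, 7/10) → index 4
j=6: u_6=137/180 ∈ [7/10, 23/30) → index 6
j=7: u_7=157/180 ∈ [23/30, 14/15) → index 7
j=8: u_8=59/60 ∈ [14/15, 1) → index 8

0 2 3 3 3 4 6 7 8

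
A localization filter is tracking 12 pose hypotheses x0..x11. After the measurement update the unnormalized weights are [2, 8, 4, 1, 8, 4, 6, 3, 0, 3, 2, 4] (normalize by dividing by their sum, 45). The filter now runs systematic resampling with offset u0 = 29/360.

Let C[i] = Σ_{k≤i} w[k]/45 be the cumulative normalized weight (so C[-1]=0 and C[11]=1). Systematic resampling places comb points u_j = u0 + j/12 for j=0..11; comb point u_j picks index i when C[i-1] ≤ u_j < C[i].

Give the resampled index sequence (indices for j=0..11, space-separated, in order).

C = [2/45, 2/9, 14/45, 1/3, 23/45, 3/5, 11/15, 4/5, 4/5, 13/15, 41/45, 1]
j=0: u_0=29/360 ∈ [2/45, 2/9) → index 1
j=1: u_1=59/360 ∈ [2/45, 2/9) → index 1
j=2: u_2=89/360 ∈ [2/9, 14/45) → index 2
j=3: u_3=119/360 ∈ [14/45, 1/3) → index 3
j=4: u_4=149/360 ∈ [1/3, 23/45) → index 4
j=5: u_5=179/360 ∈ [1/3, 23/45) → index 4
j=6: u_6=209/360 ∈ [23/45, 3/5) → index 5
j=7: u_7=239/360 ∈ [3/5, 11/15) → index 6
j=8: u_8=269/360 ∈ [11/15, 4/5) → index 7
j=9: u_9=299/360 ∈ [4/5, 13/15) → index 9
j=10: u_10=329/360 ∈ [41/45, 1) → index 11
j=11: u_11=359/360 ∈ [41/45, 1) → index 11

1 1 2 3 4 4 5 6 7 9 11 11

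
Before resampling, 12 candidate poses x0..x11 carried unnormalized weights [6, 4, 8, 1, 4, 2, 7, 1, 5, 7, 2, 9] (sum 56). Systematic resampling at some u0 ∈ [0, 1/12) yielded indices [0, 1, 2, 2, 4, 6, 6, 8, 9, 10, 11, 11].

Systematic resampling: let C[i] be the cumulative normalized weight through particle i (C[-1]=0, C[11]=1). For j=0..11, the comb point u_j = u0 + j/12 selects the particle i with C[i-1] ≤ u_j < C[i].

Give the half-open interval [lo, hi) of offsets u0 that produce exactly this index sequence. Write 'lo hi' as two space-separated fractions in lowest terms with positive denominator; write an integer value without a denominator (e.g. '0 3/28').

C = [3/28, 5/28, 9/28, 19/56, 23/56, 25/56, 4/7, 33/56, 19/28, 45/56, 47/56, 1]
j=0 picked index 0: u0 ∈ [0, 3/28)
j=1 picked index 1: u0 ∈ [1/42, 2/21)
j=2 picked index 2: u0 ∈ [1/84, 13/84)
j=3 picked index 2: u0 ∈ [-1/14, 1/14)
j=4 picked index 4: u0 ∈ [1/168, 13/168)
j=5 picked index 6: u0 ∈ [5/168, 13/84)
j=6 picked index 6: u0 ∈ [-3/56, 1/14)
j=7 picked index 8: u0 ∈ [1/168, 2/21)
j=8 picked index 9: u0 ∈ [1/84, 23/168)
j=9 picked index 10: u0 ∈ [3/56, 5/56)
j=10 picked index 11: u0 ∈ [1/168, 1/6)
j=11 picked index 11: u0 ∈ [-13/168, 1/12)
intersection: [3/56, 1/14)

3/56 1/14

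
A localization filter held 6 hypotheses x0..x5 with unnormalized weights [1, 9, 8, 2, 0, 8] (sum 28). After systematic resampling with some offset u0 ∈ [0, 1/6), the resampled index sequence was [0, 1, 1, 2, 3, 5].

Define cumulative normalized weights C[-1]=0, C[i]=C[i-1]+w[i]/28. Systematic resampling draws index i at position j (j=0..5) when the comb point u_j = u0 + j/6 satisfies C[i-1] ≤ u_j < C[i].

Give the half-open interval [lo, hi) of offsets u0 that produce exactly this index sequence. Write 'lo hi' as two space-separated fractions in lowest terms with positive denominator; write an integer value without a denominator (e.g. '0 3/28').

C = [1/28, 5/14, 9/14, 5/7, 5/7, 1]
j=0 picked index 0: u0 ∈ [0, 1/28)
j=1 picked index 1: u0 ∈ [-11/84, 4/21)
j=2 picked index 1: u0 ∈ [-25/84, 1/42)
j=3 picked index 2: u0 ∈ [-1/7, 1/7)
j=4 picked index 3: u0 ∈ [-1/42, 1/21)
j=5 picked index 5: u0 ∈ [-5/42, 1/6)
intersection: [0, 1/42)

0 1/42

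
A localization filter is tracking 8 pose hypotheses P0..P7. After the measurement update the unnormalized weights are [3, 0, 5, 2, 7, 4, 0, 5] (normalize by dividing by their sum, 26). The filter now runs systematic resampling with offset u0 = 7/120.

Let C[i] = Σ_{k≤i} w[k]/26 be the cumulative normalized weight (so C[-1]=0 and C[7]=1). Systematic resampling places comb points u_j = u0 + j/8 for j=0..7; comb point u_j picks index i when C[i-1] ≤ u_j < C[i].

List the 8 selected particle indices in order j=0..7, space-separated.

C = [3/26, 3/26, 4/13, 5/13, 17/26, 21/26, 21/26, 1]
j=0: u_0=7/120 ∈ [0, 3/26) → index 0
j=1: u_1=11/60 ∈ [3/26, 4/13) → index 2
j=2: u_2=37/120 ∈ [4/13, 5/13) → index 3
j=3: u_3=13/30 ∈ [5/13, 17/26) → index 4
j=4: u_4=67/120 ∈ [5/13, 17/26) → index 4
j=5: u_5=41/60 ∈ [17/26, 21/26) → index 5
j=6: u_6=97/120 ∈ [21/26, 1) → index 7
j=7: u_7=14/15 ∈ [21/26, 1) → index 7

0 2 3 4 4 5 7 7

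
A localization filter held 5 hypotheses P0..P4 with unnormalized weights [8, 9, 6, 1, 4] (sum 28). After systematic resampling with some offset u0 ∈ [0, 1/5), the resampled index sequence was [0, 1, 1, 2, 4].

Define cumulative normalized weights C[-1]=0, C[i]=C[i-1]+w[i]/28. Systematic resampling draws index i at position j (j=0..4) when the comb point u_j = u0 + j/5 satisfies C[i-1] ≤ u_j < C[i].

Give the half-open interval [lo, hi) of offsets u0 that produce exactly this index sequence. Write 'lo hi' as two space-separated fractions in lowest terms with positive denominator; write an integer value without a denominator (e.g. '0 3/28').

C = [2/7, 17/28, 23/28, 6/7, 1]
j=0 picked index 0: u0 ∈ [0, 2/7)
j=1 picked index 1: u0 ∈ [3/35, 57/140)
j=2 picked index 1: u0 ∈ [-4/35, 29/140)
j=3 picked index 2: u0 ∈ [1/140, 31/140)
j=4 picked index 4: u0 ∈ [2/35, 1/5)
intersection: [3/35, 1/5)

3/35 1/5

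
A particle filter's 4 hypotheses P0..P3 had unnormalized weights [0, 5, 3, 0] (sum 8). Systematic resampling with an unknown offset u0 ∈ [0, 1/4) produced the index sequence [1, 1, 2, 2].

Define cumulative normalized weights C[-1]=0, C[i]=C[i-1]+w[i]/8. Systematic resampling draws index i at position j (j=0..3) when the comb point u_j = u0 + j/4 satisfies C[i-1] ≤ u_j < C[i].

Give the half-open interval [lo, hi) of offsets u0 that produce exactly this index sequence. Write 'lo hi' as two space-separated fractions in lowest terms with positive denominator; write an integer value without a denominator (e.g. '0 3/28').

1/8 1/4

C = [0, 5/8, 1, 1]
j=0 picked index 1: u0 ∈ [0, 5/8)
j=1 picked index 1: u0 ∈ [-1/4, 3/8)
j=2 picked index 2: u0 ∈ [1/8, 1/2)
j=3 picked index 2: u0 ∈ [-1/8, 1/4)
intersection: [1/8, 1/4)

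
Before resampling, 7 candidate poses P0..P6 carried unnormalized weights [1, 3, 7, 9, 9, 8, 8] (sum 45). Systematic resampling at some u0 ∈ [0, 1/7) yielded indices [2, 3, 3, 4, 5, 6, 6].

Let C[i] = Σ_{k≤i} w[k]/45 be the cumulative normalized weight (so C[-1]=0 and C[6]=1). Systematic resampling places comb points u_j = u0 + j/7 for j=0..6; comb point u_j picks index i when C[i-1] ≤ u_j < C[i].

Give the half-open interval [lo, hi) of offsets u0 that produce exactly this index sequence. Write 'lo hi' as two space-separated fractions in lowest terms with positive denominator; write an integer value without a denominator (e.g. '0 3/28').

34/315 1/7

C = [1/45, 4/45, 11/45, 4/9, 29/45, 37/45, 1]
j=0 picked index 2: u0 ∈ [4/45, 11/45)
j=1 picked index 3: u0 ∈ [32/315, 19/63)
j=2 picked index 3: u0 ∈ [-13/315, 10/63)
j=3 picked index 4: u0 ∈ [1/63, 68/315)
j=4 picked index 5: u0 ∈ [23/315, 79/315)
j=5 picked index 6: u0 ∈ [34/315, 2/7)
j=6 picked index 6: u0 ∈ [-11/315, 1/7)
intersection: [34/315, 1/7)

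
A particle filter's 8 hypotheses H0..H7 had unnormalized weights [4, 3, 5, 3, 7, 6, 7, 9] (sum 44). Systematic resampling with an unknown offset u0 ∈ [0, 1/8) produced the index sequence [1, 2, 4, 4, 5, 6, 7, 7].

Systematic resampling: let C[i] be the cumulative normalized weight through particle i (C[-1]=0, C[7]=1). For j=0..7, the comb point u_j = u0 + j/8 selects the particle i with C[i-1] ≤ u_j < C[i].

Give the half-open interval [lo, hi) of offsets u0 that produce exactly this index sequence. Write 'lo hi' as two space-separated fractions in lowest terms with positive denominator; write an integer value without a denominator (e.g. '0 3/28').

1/11 1/8

C = [1/11, 7/44, 3/11, 15/44, 1/2, 7/11, 35/44, 1]
j=0 picked index 1: u0 ∈ [1/11, 7/44)
j=1 picked index 2: u0 ∈ [3/88, 13/88)
j=2 picked index 4: u0 ∈ [1/11, 1/4)
j=3 picked index 4: u0 ∈ [-3/88, 1/8)
j=4 picked index 5: u0 ∈ [0, 3/22)
j=5 picked index 6: u0 ∈ [1/88, 15/88)
j=6 picked index 7: u0 ∈ [1/22, 1/4)
j=7 picked index 7: u0 ∈ [-7/88, 1/8)
intersection: [1/11, 1/8)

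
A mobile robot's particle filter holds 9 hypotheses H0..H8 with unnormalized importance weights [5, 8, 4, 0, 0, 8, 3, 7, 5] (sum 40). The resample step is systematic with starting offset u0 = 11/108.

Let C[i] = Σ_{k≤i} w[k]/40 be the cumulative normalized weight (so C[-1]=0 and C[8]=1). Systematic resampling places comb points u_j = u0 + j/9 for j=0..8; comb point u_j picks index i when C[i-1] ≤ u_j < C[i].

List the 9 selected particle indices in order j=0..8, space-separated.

0 1 1 5 5 6 7 8 8

C = [1/8, 13/40, 17/40, 17/40, 17/40, 5/8, 7/10, 7/8, 1]
j=0: u_0=11/108 ∈ [0, 1/8) → index 0
j=1: u_1=23/108 ∈ [1/8, 13/40) → index 1
j=2: u_2=35/108 ∈ [1/8, 13/40) → index 1
j=3: u_3=47/108 ∈ [17/40, 5/8) → index 5
j=4: u_4=59/108 ∈ [17/40, 5/8) → index 5
j=5: u_5=71/108 ∈ [5/8, 7/10) → index 6
j=6: u_6=83/108 ∈ [7/10, 7/8) → index 7
j=7: u_7=95/108 ∈ [7/8, 1) → index 8
j=8: u_8=107/108 ∈ [7/8, 1) → index 8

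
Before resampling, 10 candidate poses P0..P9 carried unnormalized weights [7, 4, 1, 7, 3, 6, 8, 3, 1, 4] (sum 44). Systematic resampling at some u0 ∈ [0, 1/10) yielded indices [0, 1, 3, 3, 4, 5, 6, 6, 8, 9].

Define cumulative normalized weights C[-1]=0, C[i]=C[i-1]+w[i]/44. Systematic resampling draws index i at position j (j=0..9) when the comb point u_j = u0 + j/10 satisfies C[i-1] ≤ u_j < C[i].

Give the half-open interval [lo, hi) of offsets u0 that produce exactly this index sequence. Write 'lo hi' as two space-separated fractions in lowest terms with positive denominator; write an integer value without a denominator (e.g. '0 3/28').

19/220 1/10

C = [7/44, 1/4, 3/11, 19/44, 1/2, 7/11, 9/11, 39/44, 10/11, 1]
j=0 picked index 0: u0 ∈ [0, 7/44)
j=1 picked index 1: u0 ∈ [13/220, 3/20)
j=2 picked index 3: u0 ∈ [4/55, 51/220)
j=3 picked index 3: u0 ∈ [-3/110, 29/220)
j=4 picked index 4: u0 ∈ [7/220, 1/10)
j=5 picked index 5: u0 ∈ [0, 3/22)
j=6 picked index 6: u0 ∈ [2/55, 12/55)
j=7 picked index 6: u0 ∈ [-7/110, 13/110)
j=8 picked index 8: u0 ∈ [19/220, 6/55)
j=9 picked index 9: u0 ∈ [1/110, 1/10)
intersection: [19/220, 1/10)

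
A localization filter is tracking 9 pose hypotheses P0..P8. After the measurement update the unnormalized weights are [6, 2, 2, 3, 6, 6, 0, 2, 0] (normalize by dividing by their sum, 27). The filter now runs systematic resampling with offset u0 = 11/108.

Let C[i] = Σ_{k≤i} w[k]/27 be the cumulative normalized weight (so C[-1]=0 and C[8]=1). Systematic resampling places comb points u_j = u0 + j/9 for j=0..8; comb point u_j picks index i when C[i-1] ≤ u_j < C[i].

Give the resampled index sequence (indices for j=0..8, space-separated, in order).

C = [2/9, 8/27, 10/27, 13/27, 19/27, 25/27, 25/27, 1, 1]
j=0: u_0=11/108 ∈ [0, 2/9) → index 0
j=1: u_1=23/108 ∈ [0, 2/9) → index 0
j=2: u_2=35/108 ∈ [8/27, 10/27) → index 2
j=3: u_3=47/108 ∈ [10/27, 13/27) → index 3
j=4: u_4=59/108 ∈ [13/27, 19/27) → index 4
j=5: u_5=71/108 ∈ [13/27, 19/27) → index 4
j=6: u_6=83/108 ∈ [19/27, 25/27) → index 5
j=7: u_7=95/108 ∈ [19/27, 25/27) → index 5
j=8: u_8=107/108 ∈ [25/27, 1) → index 7

0 0 2 3 4 4 5 5 7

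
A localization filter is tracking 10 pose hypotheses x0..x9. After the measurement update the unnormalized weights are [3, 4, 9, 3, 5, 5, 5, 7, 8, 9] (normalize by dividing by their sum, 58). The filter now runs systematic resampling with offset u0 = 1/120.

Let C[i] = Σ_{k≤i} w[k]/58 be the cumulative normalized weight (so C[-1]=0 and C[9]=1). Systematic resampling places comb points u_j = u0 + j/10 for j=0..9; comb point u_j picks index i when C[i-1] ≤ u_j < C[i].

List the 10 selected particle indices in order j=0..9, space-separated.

C = [3/58, 7/58, 8/29, 19/58, 12/29, 1/2, 17/29, 41/58, 49/58, 1]
j=0: u_0=1/120 ∈ [0, 3/58) → index 0
j=1: u_1=13/120 ∈ [3/58, 7/58) → index 1
j=2: u_2=5/24 ∈ [7/58, 8/29) → index 2
j=3: u_3=37/120 ∈ [8/29, 19/58) → index 3
j=4: u_4=49/120 ∈ [19/58, 12/29) → index 4
j=5: u_5=61/120 ∈ [1/2, 17/29) → index 6
j=6: u_6=73/120 ∈ [17/29, 41/58) → index 7
j=7: u_7=17/24 ∈ [41/58, 49/58) → index 8
j=8: u_8=97/120 ∈ [41/58, 49/58) → index 8
j=9: u_9=109/120 ∈ [49/58, 1) → index 9

0 1 2 3 4 6 7 8 8 9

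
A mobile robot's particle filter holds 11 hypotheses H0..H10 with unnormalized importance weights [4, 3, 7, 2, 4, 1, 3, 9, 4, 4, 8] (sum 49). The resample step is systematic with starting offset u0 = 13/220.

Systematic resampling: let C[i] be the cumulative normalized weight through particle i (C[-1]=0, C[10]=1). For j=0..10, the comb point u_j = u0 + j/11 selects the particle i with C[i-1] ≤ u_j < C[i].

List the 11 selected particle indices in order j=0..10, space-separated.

C = [4/49, 1/7, 2/7, 16/49, 20/49, 3/7, 24/49, 33/49, 37/49, 41/49, 1]
j=0: u_0=13/220 ∈ [0, 4/49) → index 0
j=1: u_1=3/20 ∈ [1/7, 2/7) → index 2
j=2: u_2=53/220 ∈ [1/7, 2/7) → index 2
j=3: u_3=73/220 ∈ [16/49, 20/49) → index 4
j=4: u_4=93/220 ∈ [20/49, 3/7) → index 5
j=5: u_5=113/220 ∈ [24/49, 33/49) → index 7
j=6: u_6=133/220 ∈ [24/49, 33/49) → index 7
j=7: u_7=153/220 ∈ [33/49, 37/49) → index 8
j=8: u_8=173/220 ∈ [37/49, 41/49) → index 9
j=9: u_9=193/220 ∈ [41/49, 1) → index 10
j=10: u_10=213/220 ∈ [41/49, 1) → index 10

0 2 2 4 5 7 7 8 9 10 10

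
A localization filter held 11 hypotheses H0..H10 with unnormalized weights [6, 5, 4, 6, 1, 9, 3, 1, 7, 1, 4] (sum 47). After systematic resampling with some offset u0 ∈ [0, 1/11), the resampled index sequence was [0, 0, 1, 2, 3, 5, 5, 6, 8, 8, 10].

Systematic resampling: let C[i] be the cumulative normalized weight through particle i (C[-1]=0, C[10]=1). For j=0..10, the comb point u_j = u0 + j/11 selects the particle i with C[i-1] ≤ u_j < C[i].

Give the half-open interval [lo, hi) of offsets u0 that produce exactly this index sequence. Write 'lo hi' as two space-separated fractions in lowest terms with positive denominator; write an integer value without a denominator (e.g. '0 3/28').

12/517 19/517

C = [6/47, 11/47, 15/47, 21/47, 22/47, 31/47, 34/47, 35/47, 42/47, 43/47, 1]
j=0 picked index 0: u0 ∈ [0, 6/47)
j=1 picked index 0: u0 ∈ [-1/11, 19/517)
j=2 picked index 1: u0 ∈ [-28/517, 27/517)
j=3 picked index 2: u0 ∈ [-20/517, 24/517)
j=4 picked index 3: u0 ∈ [-23/517, 43/517)
j=5 picked index 5: u0 ∈ [7/517, 106/517)
j=6 picked index 5: u0 ∈ [-40/517, 59/517)
j=7 picked index 6: u0 ∈ [12/517, 45/517)
j=8 picked index 8: u0 ∈ [9/517, 86/517)
j=9 picked index 8: u0 ∈ [-38/517, 39/517)
j=10 picked index 10: u0 ∈ [3/517, 1/11)
intersection: [12/517, 19/517)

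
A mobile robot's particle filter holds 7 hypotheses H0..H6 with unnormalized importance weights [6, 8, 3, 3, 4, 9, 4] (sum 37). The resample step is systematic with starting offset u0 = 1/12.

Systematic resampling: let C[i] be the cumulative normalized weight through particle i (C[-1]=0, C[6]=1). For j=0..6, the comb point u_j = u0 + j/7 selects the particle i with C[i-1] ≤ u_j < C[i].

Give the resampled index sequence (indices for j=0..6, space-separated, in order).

0 1 1 3 5 5 6

C = [6/37, 14/37, 17/37, 20/37, 24/37, 33/37, 1]
j=0: u_0=1/12 ∈ [0, 6/37) → index 0
j=1: u_1=19/84 ∈ [6/37, 14/37) → index 1
j=2: u_2=31/84 ∈ [6/37, 14/37) → index 1
j=3: u_3=43/84 ∈ [17/37, 20/37) → index 3
j=4: u_4=55/84 ∈ [24/37, 33/37) → index 5
j=5: u_5=67/84 ∈ [24/37, 33/37) → index 5
j=6: u_6=79/84 ∈ [33/37, 1) → index 6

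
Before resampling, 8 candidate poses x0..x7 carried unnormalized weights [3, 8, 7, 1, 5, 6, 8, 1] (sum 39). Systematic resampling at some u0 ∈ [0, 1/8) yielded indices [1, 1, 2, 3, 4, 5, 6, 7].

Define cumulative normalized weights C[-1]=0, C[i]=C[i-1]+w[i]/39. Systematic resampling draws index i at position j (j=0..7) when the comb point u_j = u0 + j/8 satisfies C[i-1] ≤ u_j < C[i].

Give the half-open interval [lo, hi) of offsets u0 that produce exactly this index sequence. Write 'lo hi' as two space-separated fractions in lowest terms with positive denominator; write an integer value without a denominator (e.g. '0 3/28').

31/312 35/312

C = [1/13, 11/39, 6/13, 19/39, 8/13, 10/13, 38/39, 1]
j=0 picked index 1: u0 ∈ [1/13, 11/39)
j=1 picked index 1: u0 ∈ [-5/104, 49/312)
j=2 picked index 2: u0 ∈ [5/156, 11/52)
j=3 picked index 3: u0 ∈ [9/104, 35/312)
j=4 picked index 4: u0 ∈ [-1/78, 3/26)
j=5 picked index 5: u0 ∈ [-1/104, 15/104)
j=6 picked index 6: u0 ∈ [1/52, 35/156)
j=7 picked index 7: u0 ∈ [31/312, 1/8)
intersection: [31/312, 35/312)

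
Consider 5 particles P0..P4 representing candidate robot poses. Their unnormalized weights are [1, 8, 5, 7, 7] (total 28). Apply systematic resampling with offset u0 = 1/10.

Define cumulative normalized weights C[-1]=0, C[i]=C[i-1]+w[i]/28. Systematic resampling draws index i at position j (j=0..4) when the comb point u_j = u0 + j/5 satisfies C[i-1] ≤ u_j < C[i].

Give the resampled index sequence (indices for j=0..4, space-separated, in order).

C = [1/28, 9/28, 1/2, 3/4, 1]
j=0: u_0=1/10 ∈ [1/28, 9/28) → index 1
j=1: u_1=3/10 ∈ [1/28, 9/28) → index 1
j=2: u_2=1/2 ∈ [1/2, 3/4) → index 3
j=3: u_3=7/10 ∈ [1/2, 3/4) → index 3
j=4: u_4=9/10 ∈ [3/4, 1) → index 4

1 1 3 3 4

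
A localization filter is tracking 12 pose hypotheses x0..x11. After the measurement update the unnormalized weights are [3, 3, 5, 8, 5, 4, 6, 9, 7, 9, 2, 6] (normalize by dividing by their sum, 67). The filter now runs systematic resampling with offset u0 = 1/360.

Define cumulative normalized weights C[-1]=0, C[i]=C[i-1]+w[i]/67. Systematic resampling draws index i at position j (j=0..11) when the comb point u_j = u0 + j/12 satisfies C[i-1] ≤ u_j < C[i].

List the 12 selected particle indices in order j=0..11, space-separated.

C = [3/67, 6/67, 11/67, 19/67, 24/67, 28/67, 34/67, 43/67, 50/67, 59/67, 61/67, 1]
j=0: u_0=1/360 ∈ [0, 3/67) → index 0
j=1: u_1=31/360 ∈ [3/67, 6/67) → index 1
j=2: u_2=61/360 ∈ [11/67, 19/67) → index 3
j=3: u_3=91/360 ∈ [11/67, 19/67) → index 3
j=4: u_4=121/360 ∈ [19/67, 24/67) → index 4
j=5: u_5=151/360 ∈ [28/67, 34/67) → index 6
j=6: u_6=181/360 ∈ [28/67, 34/67) → index 6
j=7: u_7=211/360 ∈ [34/67, 43/67) → index 7
j=8: u_8=241/360 ∈ [43/67, 50/67) → index 8
j=9: u_9=271/360 ∈ [50/67, 59/67) → index 9
j=10: u_10=301/360 ∈ [50/67, 59/67) → index 9
j=11: u_11=331/360 ∈ [61/67, 1) → index 11

0 1 3 3 4 6 6 7 8 9 9 11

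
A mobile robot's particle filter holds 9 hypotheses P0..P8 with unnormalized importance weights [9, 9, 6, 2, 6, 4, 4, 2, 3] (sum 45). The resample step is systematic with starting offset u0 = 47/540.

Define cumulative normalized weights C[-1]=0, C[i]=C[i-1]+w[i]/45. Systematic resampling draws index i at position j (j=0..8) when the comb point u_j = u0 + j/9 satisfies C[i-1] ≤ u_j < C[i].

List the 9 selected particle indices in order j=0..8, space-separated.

C = [1/5, 2/5, 8/15, 26/45, 32/45, 4/5, 8/9, 14/15, 1]
j=0: u_0=47/540 ∈ [0, 1/5) → index 0
j=1: u_1=107/540 ∈ [0, 1/5) → index 0
j=2: u_2=167/540 ∈ [1/5, 2/5) → index 1
j=3: u_3=227/540 ∈ [2/5, 8/15) → index 2
j=4: u_4=287/540 ∈ [2/5, 8/15) → index 2
j=5: u_5=347/540 ∈ [26/45, 32/45) → index 4
j=6: u_6=407/540 ∈ [32/45, 4/5) → index 5
j=7: u_7=467/540 ∈ [4/5, 8/9) → index 6
j=8: u_8=527/540 ∈ [14/15, 1) → index 8

0 0 1 2 2 4 5 6 8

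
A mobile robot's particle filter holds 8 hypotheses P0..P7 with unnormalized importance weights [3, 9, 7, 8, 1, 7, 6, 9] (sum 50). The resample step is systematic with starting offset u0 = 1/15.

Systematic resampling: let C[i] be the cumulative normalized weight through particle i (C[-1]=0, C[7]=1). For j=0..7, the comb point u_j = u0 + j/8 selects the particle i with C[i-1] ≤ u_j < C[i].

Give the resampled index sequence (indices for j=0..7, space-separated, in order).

1 1 2 3 5 5 6 7

C = [3/50, 6/25, 19/50, 27/50, 14/25, 7/10, 41/50, 1]
j=0: u_0=1/15 ∈ [3/50, 6/25) → index 1
j=1: u_1=23/120 ∈ [3/50, 6/25) → index 1
j=2: u_2=19/60 ∈ [6/25, 19/50) → index 2
j=3: u_3=53/120 ∈ [19/50, 27/50) → index 3
j=4: u_4=17/30 ∈ [14/25, 7/10) → index 5
j=5: u_5=83/120 ∈ [14/25, 7/10) → index 5
j=6: u_6=49/60 ∈ [7/10, 41/50) → index 6
j=7: u_7=113/120 ∈ [41/50, 1) → index 7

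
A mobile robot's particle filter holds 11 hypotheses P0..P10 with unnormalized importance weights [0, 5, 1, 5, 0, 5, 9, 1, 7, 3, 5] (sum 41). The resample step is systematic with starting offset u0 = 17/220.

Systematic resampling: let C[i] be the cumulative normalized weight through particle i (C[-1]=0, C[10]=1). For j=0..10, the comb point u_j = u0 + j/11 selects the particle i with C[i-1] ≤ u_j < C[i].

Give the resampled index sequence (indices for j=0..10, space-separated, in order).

C = [0, 5/41, 6/41, 11/41, 11/41, 16/41, 25/41, 26/41, 33/41, 36/41, 1]
j=0: u_0=17/220 ∈ [0, 5/41) → index 1
j=1: u_1=37/220 ∈ [6/41, 11/41) → index 3
j=2: u_2=57/220 ∈ [6/41, 11/41) → index 3
j=3: u_3=7/20 ∈ [11/41, 16/41) → index 5
j=4: u_4=97/220 ∈ [16/41, 25/41) → index 6
j=5: u_5=117/220 ∈ [16/41, 25/41) → index 6
j=6: u_6=137/220 ∈ [25/41, 26/41) → index 7
j=7: u_7=157/220 ∈ [26/41, 33/41) → index 8
j=8: u_8=177/220 ∈ [26/41, 33/41) → index 8
j=9: u_9=197/220 ∈ [36/41, 1) → index 10
j=10: u_10=217/220 ∈ [36/41, 1) → index 10

1 3 3 5 6 6 7 8 8 10 10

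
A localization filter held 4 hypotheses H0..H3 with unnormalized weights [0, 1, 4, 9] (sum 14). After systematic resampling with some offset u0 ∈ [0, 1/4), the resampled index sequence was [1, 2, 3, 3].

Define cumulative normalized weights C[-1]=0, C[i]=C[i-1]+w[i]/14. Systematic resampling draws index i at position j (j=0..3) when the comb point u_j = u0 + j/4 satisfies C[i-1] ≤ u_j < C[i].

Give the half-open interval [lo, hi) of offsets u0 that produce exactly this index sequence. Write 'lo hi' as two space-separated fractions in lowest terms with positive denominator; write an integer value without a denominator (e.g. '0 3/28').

0 1/14

C = [0, 1/14, 5/14, 1]
j=0 picked index 1: u0 ∈ [0, 1/14)
j=1 picked index 2: u0 ∈ [-5/28, 3/28)
j=2 picked index 3: u0 ∈ [-1/7, 1/2)
j=3 picked index 3: u0 ∈ [-11/28, 1/4)
intersection: [0, 1/14)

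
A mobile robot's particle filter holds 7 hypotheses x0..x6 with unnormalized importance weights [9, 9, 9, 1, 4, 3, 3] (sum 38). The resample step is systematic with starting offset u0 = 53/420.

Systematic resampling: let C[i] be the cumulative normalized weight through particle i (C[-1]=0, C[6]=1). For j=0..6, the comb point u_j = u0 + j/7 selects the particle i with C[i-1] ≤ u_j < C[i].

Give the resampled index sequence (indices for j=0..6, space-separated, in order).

0 1 1 2 2 4 6

C = [9/38, 9/19, 27/38, 14/19, 16/19, 35/38, 1]
j=0: u_0=53/420 ∈ [0, 9/38) → index 0
j=1: u_1=113/420 ∈ [9/38, 9/19) → index 1
j=2: u_2=173/420 ∈ [9/38, 9/19) → index 1
j=3: u_3=233/420 ∈ [9/19, 27/38) → index 2
j=4: u_4=293/420 ∈ [9/19, 27/38) → index 2
j=5: u_5=353/420 ∈ [14/19, 16/19) → index 4
j=6: u_6=59/60 ∈ [35/38, 1) → index 6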